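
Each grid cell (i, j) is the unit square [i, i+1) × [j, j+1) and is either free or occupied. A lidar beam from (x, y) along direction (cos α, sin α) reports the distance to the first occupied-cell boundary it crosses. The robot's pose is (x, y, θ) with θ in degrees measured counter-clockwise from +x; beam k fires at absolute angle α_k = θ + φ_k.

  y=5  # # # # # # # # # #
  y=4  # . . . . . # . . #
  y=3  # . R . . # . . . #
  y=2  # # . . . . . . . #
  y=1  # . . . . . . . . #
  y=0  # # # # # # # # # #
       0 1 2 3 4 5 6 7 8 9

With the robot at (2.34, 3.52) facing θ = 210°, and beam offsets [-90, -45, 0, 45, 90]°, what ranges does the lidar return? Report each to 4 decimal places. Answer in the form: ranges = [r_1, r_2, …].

beam 1: φ=-90°, α=120°
  cosα=-0.5000 sinα=0.8660 | (2,3) | tMaxX 0.6800 tMaxY 0.5543 | tΔX 2.0000 tΔY 1.1547
    t=0.5543 [y] (2,4)
    t=0.6800 [x] (1,4)
    t=1.7090 [y] (1,5) — stop
  → r_1 = 1.7090
beam 2: φ=-45°, α=165°
  cosα=-0.9659 sinα=0.2588 | (2,3) | tMaxX 0.3520 tMaxY 1.8546 | tΔX 1.0353 tΔY 3.8637
    t=0.3520 [x] (1,3)
    t=1.3873 [x] (0,3) — stop
  → r_2 = 1.3873
beam 3: φ=0°, α=210°
  cosα=-0.8660 sinα=-0.5000 | (2,3) | tMaxX 0.3926 tMaxY 1.0400 | tΔX 1.1547 tΔY 2.0000
    t=0.3926 [x] (1,3)
    t=1.0400 [y] (1,2) — stop
  → r_3 = 1.0400
beam 4: φ=45°, α=255°
  cosα=-0.2588 sinα=-0.9659 | (2,3) | tMaxX 1.3137 tMaxY 0.5383 | tΔX 3.8637 tΔY 1.0353
    t=0.5383 [y] (2,2)
    t=1.3137 [x] (1,2) — stop
  → r_4 = 1.3137
beam 5: φ=90°, α=300°
  cosα=0.5000 sinα=-0.8660 | (2,3) | tMaxX 1.3200 tMaxY 0.6004 | tΔX 2.0000 tΔY 1.1547
    t=0.6004 [y] (2,2)
    t=1.3200 [x] (3,2)
    t=1.7551 [y] (3,1)
    t=2.9098 [y] (3,0) — stop
  → r_5 = 2.9098

ranges = [1.7090, 1.3873, 1.0400, 1.3137, 2.9098]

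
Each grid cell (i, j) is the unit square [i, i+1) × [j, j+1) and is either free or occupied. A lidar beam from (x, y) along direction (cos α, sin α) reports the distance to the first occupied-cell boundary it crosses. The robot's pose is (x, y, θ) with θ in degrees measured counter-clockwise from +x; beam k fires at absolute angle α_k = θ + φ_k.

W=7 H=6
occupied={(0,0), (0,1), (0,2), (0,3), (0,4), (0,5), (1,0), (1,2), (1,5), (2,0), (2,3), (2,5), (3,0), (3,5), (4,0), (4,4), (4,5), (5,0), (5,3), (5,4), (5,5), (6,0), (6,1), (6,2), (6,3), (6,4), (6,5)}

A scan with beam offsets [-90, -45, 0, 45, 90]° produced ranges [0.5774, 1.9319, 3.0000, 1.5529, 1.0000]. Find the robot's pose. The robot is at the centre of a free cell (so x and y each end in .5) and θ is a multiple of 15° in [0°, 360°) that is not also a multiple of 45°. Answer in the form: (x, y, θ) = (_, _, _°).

Enumerate (i+0.5, j+0.5, θ) over the 15 free cells and 16 admissible headings. For each, cast all 5 beams and compare to the given ranges.
  (3.5, 2.5, 345°): beam 1 = 1.5529 ≠ 0.5774 ✗
  (4.5, 1.5, 165°): beam 1 = 1.9319 ≠ 0.5774 ✗
  (5.5, 2.5, 195°): beam 1 = 0.5176 ≠ 0.5774 ✗
  …
  (2.5, 1.5, 30°): r_1=0.5774, r_2=1.9319, r_3=3.0000, r_4=1.5529, r_5=1.0000 — all match ✓
No second candidate reproduces the full scan.

(x, y, θ) = (2.5, 1.5, 30°)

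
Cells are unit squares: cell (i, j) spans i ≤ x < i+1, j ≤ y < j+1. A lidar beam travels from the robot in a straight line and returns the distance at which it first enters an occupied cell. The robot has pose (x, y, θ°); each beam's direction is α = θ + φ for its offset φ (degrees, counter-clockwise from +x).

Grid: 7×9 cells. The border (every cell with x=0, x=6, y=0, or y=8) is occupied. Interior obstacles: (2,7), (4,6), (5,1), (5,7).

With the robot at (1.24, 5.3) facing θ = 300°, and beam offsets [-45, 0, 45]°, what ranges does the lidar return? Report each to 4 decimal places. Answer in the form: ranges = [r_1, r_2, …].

ranges = [0.9273, 4.9652, 4.9279]

beam 1: φ=-45°, α=255°
  cosα=-0.2588 sinα=-0.9659 | (1,5) | tMaxX 0.9273 tMaxY 0.3106 | tΔX 3.8637 tΔY 1.0353
    t=0.3106 [y] (1,4)
    t=0.9273 [x] (0,4) — stop
  → r_1 = 0.9273
beam 2: φ=0°, α=300°
  cosα=0.5000 sinα=-0.8660 | (1,5) | tMaxX 1.5200 tMaxY 0.3464 | tΔX 2.0000 tΔY 1.1547
    t=0.3464 [y] (1,4)
    t=1.5011 [y] (1,3)
    t=1.5200 [x] (2,3)
    t=2.6558 [y] (2,2)
    t=3.5200 [x] (3,2)
    t=3.8105 [y] (3,1)
    t=4.9652 [y] (3,0) — stop
  → r_2 = 4.9652
beam 3: φ=45°, α=345°
  cosα=0.9659 sinα=-0.2588 | (1,5) | tMaxX 0.7868 tMaxY 1.1591 | tΔX 1.0353 tΔY 3.8637
    t=0.7868 [x] (2,5)
    t=1.1591 [y] (2,4)
    t=1.8221 [x] (3,4)
    t=2.8574 [x] (4,4)
    t=3.8926 [x] (5,4)
    t=4.9279 [x] (6,4) — stop
  → r_3 = 4.9279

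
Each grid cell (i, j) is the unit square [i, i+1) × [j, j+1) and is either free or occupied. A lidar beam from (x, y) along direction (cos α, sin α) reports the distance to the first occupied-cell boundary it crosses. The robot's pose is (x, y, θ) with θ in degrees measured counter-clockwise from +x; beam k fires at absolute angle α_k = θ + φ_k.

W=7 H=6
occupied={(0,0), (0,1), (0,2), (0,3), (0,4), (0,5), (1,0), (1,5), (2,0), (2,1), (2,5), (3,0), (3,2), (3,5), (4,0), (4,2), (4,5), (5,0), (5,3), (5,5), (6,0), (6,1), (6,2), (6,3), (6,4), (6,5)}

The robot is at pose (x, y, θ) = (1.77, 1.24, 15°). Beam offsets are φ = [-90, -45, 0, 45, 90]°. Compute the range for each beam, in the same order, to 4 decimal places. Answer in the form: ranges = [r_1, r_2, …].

ranges = [0.2485, 0.2656, 0.2381, 0.4600, 2.9751]

beam 1: φ=-90°, α=285°
  direction (0.2588, -0.9659); cell (1,1); t to first gridline: x 0.8887, y 0.2485 (then +3.8637 / +1.0353)
    (1,0) via y @ 0.2485  # hit
  → r_1 = 0.2485
beam 2: φ=-45°, α=330°
  direction (0.8660, -0.5000); cell (1,1); t to first gridline: x 0.2656, y 0.4800 (then +1.1547 / +2.0000)
    (2,1) via x @ 0.2656  # hit
  → r_2 = 0.2656
beam 3: φ=0°, α=15°
  direction (0.9659, 0.2588); cell (1,1); t to first gridline: x 0.2381, y 2.9364 (then +1.0353 / +3.8637)
    (2,1) via x @ 0.2381  # hit
  → r_3 = 0.2381
beam 4: φ=45°, α=60°
  direction (0.5000, 0.8660); cell (1,1); t to first gridline: x 0.4600, y 0.8776 (then +2.0000 / +1.1547)
    (2,1) via x @ 0.4600  # hit
  → r_4 = 0.4600
beam 5: φ=90°, α=105°
  direction (-0.2588, 0.9659); cell (1,1); t to first gridline: x 2.9751, y 0.7868 (then +3.8637 / +1.0353)
    (1,2) via y @ 0.7868
    (1,3) via y @ 1.8221
    (1,4) via y @ 2.8574
    (0,4) via x @ 2.9751  # hit
  → r_5 = 2.9751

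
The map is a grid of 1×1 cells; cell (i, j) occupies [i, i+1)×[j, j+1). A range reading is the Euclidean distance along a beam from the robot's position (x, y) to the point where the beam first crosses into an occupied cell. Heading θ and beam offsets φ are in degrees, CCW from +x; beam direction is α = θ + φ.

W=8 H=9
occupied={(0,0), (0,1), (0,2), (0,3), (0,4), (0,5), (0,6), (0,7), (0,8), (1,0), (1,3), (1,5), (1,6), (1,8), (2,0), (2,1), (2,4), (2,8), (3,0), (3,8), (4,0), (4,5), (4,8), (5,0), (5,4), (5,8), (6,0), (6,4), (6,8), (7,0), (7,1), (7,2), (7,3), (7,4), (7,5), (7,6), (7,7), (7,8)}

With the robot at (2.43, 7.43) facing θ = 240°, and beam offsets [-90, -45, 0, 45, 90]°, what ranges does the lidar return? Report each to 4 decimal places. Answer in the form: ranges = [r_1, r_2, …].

ranges = [1.1400, 1.4804, 0.8600, 6.6568, 2.8600]

beam 1: φ=-90°, α=150°
  direction (-0.8660, 0.5000); cell (2,7); t to first gridline: x 0.4965, y 1.1400 (then +1.1547 / +2.0000)
    (1,7) via x @ 0.4965
    (1,8) via y @ 1.1400  # hit
  → r_1 = 1.1400
beam 2: φ=-45°, α=195°
  direction (-0.9659, -0.2588); cell (2,7); t to first gridline: x 0.4452, y 1.6614 (then +1.0353 / +3.8637)
    (1,7) via x @ 0.4452
    (0,7) via x @ 1.4804  # hit
  → r_2 = 1.4804
beam 3: φ=0°, α=240°
  direction (-0.5000, -0.8660); cell (2,7); t to first gridline: x 0.8600, y 0.4965 (then +2.0000 / +1.1547)
    (2,6) via y @ 0.4965
    (1,6) via x @ 0.8600  # hit
  → r_3 = 0.8600
beam 4: φ=45°, α=285°
  direction (0.2588, -0.9659); cell (2,7); t to first gridline: x 2.2023, y 0.4452 (then +3.8637 / +1.0353)
    (2,6) via y @ 0.4452
    (2,5) via y @ 1.4804
    (3,5) via x @ 2.2023
    (3,4) via y @ 2.5157
    (3,3) via y @ 3.5510
    (3,2) via y @ 4.5863
    (3,1) via y @ 5.6215
    (4,1) via x @ 6.0660
    (4,0) via y @ 6.6568  # hit
  → r_4 = 6.6568
beam 5: φ=90°, α=330°
  direction (0.8660, -0.5000); cell (2,7); t to first gridline: x 0.6582, y 0.8600 (then +1.1547 / +2.0000)
    (3,7) via x @ 0.6582
    (3,6) via y @ 0.8600
    (4,6) via x @ 1.8129
    (4,5) via y @ 2.8600  # hit
  → r_5 = 2.8600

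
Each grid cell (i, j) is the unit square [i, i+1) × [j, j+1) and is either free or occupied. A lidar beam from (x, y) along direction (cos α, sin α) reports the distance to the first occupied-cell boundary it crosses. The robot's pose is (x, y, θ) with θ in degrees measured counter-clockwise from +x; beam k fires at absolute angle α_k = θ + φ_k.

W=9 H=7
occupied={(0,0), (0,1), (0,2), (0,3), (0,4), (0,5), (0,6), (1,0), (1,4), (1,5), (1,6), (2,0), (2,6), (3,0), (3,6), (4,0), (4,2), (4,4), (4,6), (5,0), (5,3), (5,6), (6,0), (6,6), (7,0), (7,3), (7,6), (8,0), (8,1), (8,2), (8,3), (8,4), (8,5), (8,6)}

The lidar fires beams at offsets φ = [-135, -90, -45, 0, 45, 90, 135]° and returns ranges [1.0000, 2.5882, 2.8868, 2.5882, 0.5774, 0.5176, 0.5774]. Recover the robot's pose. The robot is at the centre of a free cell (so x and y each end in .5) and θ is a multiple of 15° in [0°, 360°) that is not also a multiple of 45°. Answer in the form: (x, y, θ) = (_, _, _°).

Candidates: 29 free-cell centres × 16 headings = 464 poses. Raycast each; keep the one whose scan matches to 4 dp.
  (1.5, 1.5, 345°): beam 1 = 0.5774 ≠ 1.0000 ✗
  (6.5, 2.5, 120°): beam 1 = 1.5529 ≠ 1.0000 ✗
  (3.5, 5.5, 120°): beam 1 = 4.6587 ≠ 1.0000 ✗
  (4.5, 3.5, 210°): beam 1 = 0.5176 ≠ 1.0000 ✗
  …
  (1.5, 3.5, 15°): r_1=1.0000, r_2=2.5882, r_3=2.8868, r_4=2.5882, r_5=0.5774, r_6=0.5176, r_7=0.5774 — all match ✓
No second candidate reproduces the full scan.

(x, y, θ) = (1.5, 3.5, 15°)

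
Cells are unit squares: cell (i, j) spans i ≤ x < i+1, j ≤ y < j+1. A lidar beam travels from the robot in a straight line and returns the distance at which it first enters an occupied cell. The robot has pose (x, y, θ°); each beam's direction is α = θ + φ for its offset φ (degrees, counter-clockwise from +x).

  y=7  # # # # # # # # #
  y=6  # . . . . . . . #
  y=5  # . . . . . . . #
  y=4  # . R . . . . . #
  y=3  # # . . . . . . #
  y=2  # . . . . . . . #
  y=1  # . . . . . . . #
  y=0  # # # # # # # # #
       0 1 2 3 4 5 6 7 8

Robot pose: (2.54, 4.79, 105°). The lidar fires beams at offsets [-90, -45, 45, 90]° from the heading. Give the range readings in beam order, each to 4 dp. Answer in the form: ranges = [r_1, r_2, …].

beam 1: φ=-90°, α=15°
  d=(0.9659,0.2588)  start (2,4)  tX=0.4762 tY=0.8114  stride 1/|dx|=1.0353 1/|dy|=3.8637
    cross x-line → (3,4), t=0.4762
    cross y-line → (3,5), t=0.8114
    cross x-line → (4,5), t=1.5115
    cross x-line → (5,5), t=2.5468
    cross x-line → (6,5), t=3.5821
    cross x-line → (7,5), t=4.6173
    cross y-line → (7,6), t=4.6751
    cross x-line → (8,6), t=5.6526 (wall)
  → r_1 = 5.6526
beam 2: φ=-45°, α=60°
  d=(0.5000,0.8660)  start (2,4)  tX=0.9200 tY=0.2425  stride 1/|dx|=2.0000 1/|dy|=1.1547
    cross y-line → (2,5), t=0.2425
    cross x-line → (3,5), t=0.9200
    cross y-line → (3,6), t=1.3972
    cross y-line → (3,7), t=2.5519 (wall)
  → r_2 = 2.5519
beam 3: φ=45°, α=150°
  d=(-0.8660,0.5000)  start (2,4)  tX=0.6235 tY=0.4200  stride 1/|dx|=1.1547 1/|dy|=2.0000
    cross y-line → (2,5), t=0.4200
    cross x-line → (1,5), t=0.6235
    cross x-line → (0,5), t=1.7782 (wall)
  → r_3 = 1.7782
beam 4: φ=90°, α=195°
  d=(-0.9659,-0.2588)  start (2,4)  tX=0.5590 tY=3.0523  stride 1/|dx|=1.0353 1/|dy|=3.8637
    cross x-line → (1,4), t=0.5590
    cross x-line → (0,4), t=1.5943 (wall)
  → r_4 = 1.5943

ranges = [5.6526, 2.5519, 1.7782, 1.5943]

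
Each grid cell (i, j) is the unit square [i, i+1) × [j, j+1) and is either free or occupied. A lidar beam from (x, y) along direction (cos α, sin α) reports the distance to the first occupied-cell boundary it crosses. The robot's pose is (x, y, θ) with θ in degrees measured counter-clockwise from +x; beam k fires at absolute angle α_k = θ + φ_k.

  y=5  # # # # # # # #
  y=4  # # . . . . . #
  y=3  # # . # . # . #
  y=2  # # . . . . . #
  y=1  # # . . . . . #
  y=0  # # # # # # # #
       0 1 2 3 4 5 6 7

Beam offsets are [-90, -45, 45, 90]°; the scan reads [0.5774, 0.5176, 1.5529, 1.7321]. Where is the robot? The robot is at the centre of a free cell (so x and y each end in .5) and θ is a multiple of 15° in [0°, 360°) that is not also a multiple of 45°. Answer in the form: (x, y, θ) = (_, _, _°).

(x, y, θ) = (3.5, 2.5, 150°)

Candidates: 18 free-cell centres × 16 headings = 288 poses. Raycast each; keep the one whose scan matches to 4 dp.
  (4.5, 3.5, 30°): beam 1 = 2.8868 ≠ 0.5774 ✗
  (6.5, 4.5, 105°): beam 1 = 0.5176 ≠ 0.5774 ✗
  (6.5, 3.5, 165°): beam 1 = 1.5529 ≠ 0.5774 ✗
  (2.5, 4.5, 165°): beam 1 = 0.5176 ≠ 0.5774 ✗
  …
  (3.5, 2.5, 150°): r_1=0.5774, r_2=0.5176, r_3=1.5529, r_4=1.7321 — all match ✓
Unique over the lattice → pose = (3.5, 2.5, 150°).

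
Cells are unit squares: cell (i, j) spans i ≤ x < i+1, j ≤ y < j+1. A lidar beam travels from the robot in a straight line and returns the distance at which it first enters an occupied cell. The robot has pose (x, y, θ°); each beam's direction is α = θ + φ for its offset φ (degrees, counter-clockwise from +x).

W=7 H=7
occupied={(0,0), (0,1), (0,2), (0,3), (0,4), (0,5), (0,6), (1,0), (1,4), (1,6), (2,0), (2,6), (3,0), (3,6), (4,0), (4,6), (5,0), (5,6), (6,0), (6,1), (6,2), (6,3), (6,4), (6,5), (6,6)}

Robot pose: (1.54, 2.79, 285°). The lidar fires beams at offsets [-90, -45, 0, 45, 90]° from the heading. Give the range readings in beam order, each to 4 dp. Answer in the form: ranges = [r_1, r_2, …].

beam 1: φ=-90°, α=195°
  cosα=-0.9659 sinα=-0.2588 | (1,2) | tMaxX 0.5590 tMaxY 3.0523 | tΔX 1.0353 tΔY 3.8637
    t=0.5590 [x] (0,2) — stop
  → r_1 = 0.5590
beam 2: φ=-45°, α=240°
  cosα=-0.5000 sinα=-0.8660 | (1,2) | tMaxX 1.0800 tMaxY 0.9122 | tΔX 2.0000 tΔY 1.1547
    t=0.9122 [y] (1,1)
    t=1.0800 [x] (0,1) — stop
  → r_2 = 1.0800
beam 3: φ=0°, α=285°
  cosα=0.2588 sinα=-0.9659 | (1,2) | tMaxX 1.7773 tMaxY 0.8179 | tΔX 3.8637 tΔY 1.0353
    t=0.8179 [y] (1,1)
    t=1.7773 [x] (2,1)
    t=1.8531 [y] (2,0) — stop
  → r_3 = 1.8531
beam 4: φ=45°, α=330°
  cosα=0.8660 sinα=-0.5000 | (1,2) | tMaxX 0.5312 tMaxY 1.5800 | tΔX 1.1547 tΔY 2.0000
    t=0.5312 [x] (2,2)
    t=1.5800 [y] (2,1)
    t=1.6859 [x] (3,1)
    t=2.8406 [x] (4,1)
    t=3.5800 [y] (4,0) — stop
  → r_4 = 3.5800
beam 5: φ=90°, α=15°
  cosα=0.9659 sinα=0.2588 | (1,2) | tMaxX 0.4762 tMaxY 0.8114 | tΔX 1.0353 tΔY 3.8637
    t=0.4762 [x] (2,2)
    t=0.8114 [y] (2,3)
    t=1.5115 [x] (3,3)
    t=2.5468 [x] (4,3)
    t=3.5821 [x] (5,3)
    t=4.6173 [x] (6,3) — stop
  → r_5 = 4.6173

ranges = [0.5590, 1.0800, 1.8531, 3.5800, 4.6173]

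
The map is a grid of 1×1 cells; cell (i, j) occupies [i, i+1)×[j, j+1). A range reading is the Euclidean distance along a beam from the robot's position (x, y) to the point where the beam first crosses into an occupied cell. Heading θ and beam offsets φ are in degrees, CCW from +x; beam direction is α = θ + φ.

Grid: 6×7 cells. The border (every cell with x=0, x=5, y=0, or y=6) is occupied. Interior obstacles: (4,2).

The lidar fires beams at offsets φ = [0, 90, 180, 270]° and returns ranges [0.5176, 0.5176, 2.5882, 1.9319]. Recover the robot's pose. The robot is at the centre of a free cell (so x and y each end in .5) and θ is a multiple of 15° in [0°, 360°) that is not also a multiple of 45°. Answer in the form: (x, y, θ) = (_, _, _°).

(x, y, θ) = (1.5, 1.5, 195°)

Candidates: 19 free-cell centres × 16 headings = 304 poses. Raycast each; keep the one whose scan matches to 4 dp.
  (1.5, 3.5, 210°): beam 1 = 0.5774 ≠ 0.5176 ✗
  (3.5, 1.5, 60°): beam 1 = 1.0000 ≠ 0.5176 ✗
  (2.5, 1.5, 300°): beam 1 = 0.5774 ≠ 0.5176 ✗
  (2.5, 2.5, 255°): beam 1 = 1.5529 ≠ 0.5176 ✗
  …
  (1.5, 1.5, 195°): r_1=0.5176, r_2=0.5176, r_3=2.5882, r_4=1.9319 — all match ✓
No second candidate reproduces the full scan.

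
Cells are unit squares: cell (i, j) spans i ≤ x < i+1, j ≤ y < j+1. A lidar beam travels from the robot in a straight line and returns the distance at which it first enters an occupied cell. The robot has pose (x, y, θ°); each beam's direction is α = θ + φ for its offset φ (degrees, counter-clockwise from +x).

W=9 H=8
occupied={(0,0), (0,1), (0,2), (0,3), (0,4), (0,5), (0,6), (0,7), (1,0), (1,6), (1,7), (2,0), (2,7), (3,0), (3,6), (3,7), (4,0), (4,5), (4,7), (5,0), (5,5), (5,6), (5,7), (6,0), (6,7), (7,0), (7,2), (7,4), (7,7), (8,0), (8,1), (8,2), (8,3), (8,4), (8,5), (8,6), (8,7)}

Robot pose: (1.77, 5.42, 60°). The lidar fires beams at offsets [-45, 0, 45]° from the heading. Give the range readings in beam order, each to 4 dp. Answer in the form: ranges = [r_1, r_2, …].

beam 1: φ=-45°, α=15°
  cosα=0.9659 sinα=0.2588 | (1,5) | tMaxX 0.2381 tMaxY 2.2409 | tΔX 1.0353 tΔY 3.8637
    t=0.2381 [x] (2,5)
    t=1.2734 [x] (3,5)
    t=2.2409 [y] (3,6) — stop
  → r_1 = 2.2409
beam 2: φ=0°, α=60°
  cosα=0.5000 sinα=0.8660 | (1,5) | tMaxX 0.4600 tMaxY 0.6697 | tΔX 2.0000 tΔY 1.1547
    t=0.4600 [x] (2,5)
    t=0.6697 [y] (2,6)
    t=1.8244 [y] (2,7) — stop
  → r_2 = 1.8244
beam 3: φ=45°, α=105°
  cosα=-0.2588 sinα=0.9659 | (1,5) | tMaxX 2.9751 tMaxY 0.6005 | tΔX 3.8637 tΔY 1.0353
    t=0.6005 [y] (1,6) — stop
  → r_3 = 0.6005

ranges = [2.2409, 1.8244, 0.6005]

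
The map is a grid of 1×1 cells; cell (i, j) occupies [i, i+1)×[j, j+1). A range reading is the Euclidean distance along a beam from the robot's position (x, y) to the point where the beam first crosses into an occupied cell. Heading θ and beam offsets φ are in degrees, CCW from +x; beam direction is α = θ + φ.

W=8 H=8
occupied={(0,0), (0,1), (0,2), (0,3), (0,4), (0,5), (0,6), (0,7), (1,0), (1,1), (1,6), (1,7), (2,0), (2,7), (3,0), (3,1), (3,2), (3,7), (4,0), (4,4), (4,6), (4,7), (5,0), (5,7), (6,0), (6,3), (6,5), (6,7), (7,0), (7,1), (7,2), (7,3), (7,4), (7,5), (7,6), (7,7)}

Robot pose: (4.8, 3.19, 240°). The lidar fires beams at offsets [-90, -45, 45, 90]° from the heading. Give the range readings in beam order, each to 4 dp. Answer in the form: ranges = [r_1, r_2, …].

beam 1: φ=-90°, α=150°
  d=(-0.8660,0.5000)  start (4,3)  tX=0.9238 tY=1.6200  stride 1/|dx|=1.1547 1/|dy|=2.0000
    cross x-line → (3,3), t=0.9238
    cross y-line → (3,4), t=1.6200
    cross x-line → (2,4), t=2.0785
    cross x-line → (1,4), t=3.2332
    cross y-line → (1,5), t=3.6200
    cross x-line → (0,5), t=4.3879 (wall)
  → r_1 = 4.3879
beam 2: φ=-45°, α=195°
  d=(-0.9659,-0.2588)  start (4,3)  tX=0.8282 tY=0.7341  stride 1/|dx|=1.0353 1/|dy|=3.8637
    cross y-line → (4,2), t=0.7341
    cross x-line → (3,2), t=0.8282 (wall)
  → r_2 = 0.8282
beam 3: φ=45°, α=285°
  d=(0.2588,-0.9659)  start (4,3)  tX=0.7727 tY=0.1967  stride 1/|dx|=3.8637 1/|dy|=1.0353
    cross y-line → (4,2), t=0.1967
    cross x-line → (5,2), t=0.7727
    cross y-line → (5,1), t=1.2320
    cross y-line → (5,0), t=2.2673 (wall)
  → r_3 = 2.2673
beam 4: φ=90°, α=330°
  d=(0.8660,-0.5000)  start (4,3)  tX=0.2309 tY=0.3800  stride 1/|dx|=1.1547 1/|dy|=2.0000
    cross x-line → (5,3), t=0.2309
    cross y-line → (5,2), t=0.3800
    cross x-line → (6,2), t=1.3856
    cross y-line → (6,1), t=2.3800
    cross x-line → (7,1), t=2.5403 (wall)
  → r_4 = 2.5403

ranges = [4.3879, 0.8282, 2.2673, 2.5403]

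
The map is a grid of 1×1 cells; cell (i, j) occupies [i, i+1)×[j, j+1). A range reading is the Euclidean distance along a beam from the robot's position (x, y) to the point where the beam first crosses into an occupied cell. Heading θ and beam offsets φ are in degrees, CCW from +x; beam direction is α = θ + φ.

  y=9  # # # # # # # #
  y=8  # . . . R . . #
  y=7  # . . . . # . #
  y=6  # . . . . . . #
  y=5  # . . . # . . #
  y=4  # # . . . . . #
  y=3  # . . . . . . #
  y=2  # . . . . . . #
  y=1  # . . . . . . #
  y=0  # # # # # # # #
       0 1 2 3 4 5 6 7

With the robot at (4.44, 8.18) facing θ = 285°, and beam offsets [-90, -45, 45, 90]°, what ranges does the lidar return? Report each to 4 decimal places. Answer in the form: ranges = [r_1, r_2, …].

ranges = [3.5614, 6.8800, 0.6466, 2.6503]

beam 1: φ=-90°, α=195°
  direction (-0.9659, -0.2588); cell (4,8); t to first gridline: x 0.4555, y 0.6955 (then +1.0353 / +3.8637)
    (3,8) via x @ 0.4555
    (3,7) via y @ 0.6955
    (2,7) via x @ 1.4908
    (1,7) via x @ 2.5261
    (0,7) via x @ 3.5614  # hit
  → r_1 = 3.5614
beam 2: φ=-45°, α=240°
  direction (-0.5000, -0.8660); cell (4,8); t to first gridline: x 0.8800, y 0.2078 (then +2.0000 / +1.1547)
    (4,7) via y @ 0.2078
    (3,7) via x @ 0.8800
    (3,6) via y @ 1.3625
    (3,5) via y @ 2.5172
    (2,5) via x @ 2.8800
    (2,4) via y @ 3.6719
    (2,3) via y @ 4.8266
    (1,3) via x @ 4.8800
    (1,2) via y @ 5.9813
    (0,2) via x @ 6.8800  # hit
  → r_2 = 6.8800
beam 3: φ=45°, α=330°
  direction (0.8660, -0.5000); cell (4,8); t to first gridline: x 0.6466, y 0.3600 (then +1.1547 / +2.0000)
    (4,7) via y @ 0.3600
    (5,7) via x @ 0.6466  # hit
  → r_3 = 0.6466
beam 4: φ=90°, α=15°
  direction (0.9659, 0.2588); cell (4,8); t to first gridline: x 0.5798, y 3.1682 (then +1.0353 / +3.8637)
    (5,8) via x @ 0.5798
    (6,8) via x @ 1.6150
    (7,8) via x @ 2.6503  # hit
  → r_4 = 2.6503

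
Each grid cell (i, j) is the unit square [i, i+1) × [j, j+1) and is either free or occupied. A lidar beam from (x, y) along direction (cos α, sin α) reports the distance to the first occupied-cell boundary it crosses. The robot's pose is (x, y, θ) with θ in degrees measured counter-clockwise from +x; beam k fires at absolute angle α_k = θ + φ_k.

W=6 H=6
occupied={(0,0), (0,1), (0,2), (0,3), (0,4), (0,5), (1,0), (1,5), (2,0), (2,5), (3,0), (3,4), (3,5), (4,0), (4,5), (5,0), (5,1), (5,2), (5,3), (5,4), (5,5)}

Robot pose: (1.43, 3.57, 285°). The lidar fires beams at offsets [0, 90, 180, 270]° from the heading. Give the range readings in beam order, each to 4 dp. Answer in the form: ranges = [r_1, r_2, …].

ranges = [2.6607, 1.6614, 1.4804, 0.4452]

beam 1: φ=0°, α=285°
  dir = (cos 285°, sin 285°) = (0.2588, -0.9659); from cell (1,3)
  next x-line at t=2.2023, next y-line at t=0.5901; Δt_x=3.8637, Δt_y=1.0353
    y: enter (1,2) at t=0.5901
    y: enter (1,1) at t=1.6254
    x: enter (2,1) at t=2.2023
    y: enter (2,0) at t=2.6607 ← occupied
  → r_1 = 2.6607
beam 2: φ=90°, α=15°
  dir = (cos 15°, sin 15°) = (0.9659, 0.2588); from cell (1,3)
  next x-line at t=0.5901, next y-line at t=1.6614; Δt_x=1.0353, Δt_y=3.8637
    x: enter (2,3) at t=0.5901
    x: enter (3,3) at t=1.6254
    y: enter (3,4) at t=1.6614 ← occupied
  → r_2 = 1.6614
beam 3: φ=180°, α=105°
  dir = (cos 105°, sin 105°) = (-0.2588, 0.9659); from cell (1,3)
  next x-line at t=1.6614, next y-line at t=0.4452; Δt_x=3.8637, Δt_y=1.0353
    y: enter (1,4) at t=0.4452
    y: enter (1,5) at t=1.4804 ← occupied
  → r_3 = 1.4804
beam 4: φ=270°, α=195°
  dir = (cos 195°, sin 195°) = (-0.9659, -0.2588); from cell (1,3)
  next x-line at t=0.4452, next y-line at t=2.2023; Δt_x=1.0353, Δt_y=3.8637
    x: enter (0,3) at t=0.4452 ← occupied
  → r_4 = 0.4452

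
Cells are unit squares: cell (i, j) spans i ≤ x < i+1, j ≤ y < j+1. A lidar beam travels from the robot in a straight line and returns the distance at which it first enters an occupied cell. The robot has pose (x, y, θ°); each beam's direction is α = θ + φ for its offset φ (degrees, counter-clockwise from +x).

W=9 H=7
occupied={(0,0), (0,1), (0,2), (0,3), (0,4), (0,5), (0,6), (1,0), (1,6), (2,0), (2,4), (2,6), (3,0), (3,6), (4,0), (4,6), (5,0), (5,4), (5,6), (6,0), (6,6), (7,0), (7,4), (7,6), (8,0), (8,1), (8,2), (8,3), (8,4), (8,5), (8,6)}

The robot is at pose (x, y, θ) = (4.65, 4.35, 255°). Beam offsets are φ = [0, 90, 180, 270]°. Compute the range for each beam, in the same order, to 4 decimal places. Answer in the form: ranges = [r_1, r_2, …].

ranges = [3.4682, 0.3623, 1.7082, 1.7082]

beam 1: φ=0°, α=255°
  d=(-0.2588,-0.9659)  start (4,4)  tX=2.5114 tY=0.3623  stride 1/|dx|=3.8637 1/|dy|=1.0353
    cross y-line → (4,3), t=0.3623
    cross y-line → (4,2), t=1.3976
    cross y-line → (4,1), t=2.4329
    cross x-line → (3,1), t=2.5114
    cross y-line → (3,0), t=3.4682 (wall)
  → r_1 = 3.4682
beam 2: φ=90°, α=345°
  d=(0.9659,-0.2588)  start (4,4)  tX=0.3623 tY=1.3523  stride 1/|dx|=1.0353 1/|dy|=3.8637
    cross x-line → (5,4), t=0.3623 (wall)
  → r_2 = 0.3623
beam 3: φ=180°, α=75°
  d=(0.2588,0.9659)  start (4,4)  tX=1.3523 tY=0.6729  stride 1/|dx|=3.8637 1/|dy|=1.0353
    cross y-line → (4,5), t=0.6729
    cross x-line → (5,5), t=1.3523
    cross y-line → (5,6), t=1.7082 (wall)
  → r_3 = 1.7082
beam 4: φ=270°, α=165°
  d=(-0.9659,0.2588)  start (4,4)  tX=0.6729 tY=2.5114  stride 1/|dx|=1.0353 1/|dy|=3.8637
    cross x-line → (3,4), t=0.6729
    cross x-line → (2,4), t=1.7082 (wall)
  → r_4 = 1.7082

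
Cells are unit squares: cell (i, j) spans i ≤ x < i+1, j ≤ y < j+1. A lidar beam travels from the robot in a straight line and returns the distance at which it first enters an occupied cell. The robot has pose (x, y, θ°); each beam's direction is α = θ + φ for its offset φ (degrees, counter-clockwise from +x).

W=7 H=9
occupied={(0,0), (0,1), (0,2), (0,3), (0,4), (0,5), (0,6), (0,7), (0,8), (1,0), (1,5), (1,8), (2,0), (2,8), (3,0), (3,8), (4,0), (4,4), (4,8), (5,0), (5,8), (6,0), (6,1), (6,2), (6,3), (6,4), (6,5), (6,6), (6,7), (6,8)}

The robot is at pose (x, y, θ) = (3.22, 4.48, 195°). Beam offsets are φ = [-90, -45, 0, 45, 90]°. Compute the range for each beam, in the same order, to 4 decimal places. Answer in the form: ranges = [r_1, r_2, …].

beam 1: φ=-90°, α=105°
  d=(-0.2588,0.9659)  start (3,4)  tX=0.8500 tY=0.5383  stride 1/|dx|=3.8637 1/|dy|=1.0353
    cross y-line → (3,5), t=0.5383
    cross x-line → (2,5), t=0.8500
    cross y-line → (2,6), t=1.5736
    cross y-line → (2,7), t=2.6089
    cross y-line → (2,8), t=3.6442 (wall)
  → r_1 = 3.6442
beam 2: φ=-45°, α=150°
  d=(-0.8660,0.5000)  start (3,4)  tX=0.2540 tY=1.0400  stride 1/|dx|=1.1547 1/|dy|=2.0000
    cross x-line → (2,4), t=0.2540
    cross y-line → (2,5), t=1.0400
    cross x-line → (1,5), t=1.4087 (wall)
  → r_2 = 1.4087
beam 3: φ=0°, α=195°
  d=(-0.9659,-0.2588)  start (3,4)  tX=0.2278 tY=1.8546  stride 1/|dx|=1.0353 1/|dy|=3.8637
    cross x-line → (2,4), t=0.2278
    cross x-line → (1,4), t=1.2630
    cross y-line → (1,3), t=1.8546
    cross x-line → (0,3), t=2.2983 (wall)
  → r_3 = 2.2983
beam 4: φ=45°, α=240°
  d=(-0.5000,-0.8660)  start (3,4)  tX=0.4400 tY=0.5543  stride 1/|dx|=2.0000 1/|dy|=1.1547
    cross x-line → (2,4), t=0.4400
    cross y-line → (2,3), t=0.5543
    cross y-line → (2,2), t=1.7090
    cross x-line → (1,2), t=2.4400
    cross y-line → (1,1), t=2.8637
    cross y-line → (1,0), t=4.0184 (wall)
  → r_4 = 4.0184
beam 5: φ=90°, α=285°
  d=(0.2588,-0.9659)  start (3,4)  tX=3.0137 tY=0.4969  stride 1/|dx|=3.8637 1/|dy|=1.0353
    cross y-line → (3,3), t=0.4969
    cross y-line → (3,2), t=1.5322
    cross y-line → (3,1), t=2.5675
    cross x-line → (4,1), t=3.0137
    cross y-line → (4,0), t=3.6028 (wall)
  → r_5 = 3.6028

ranges = [3.6442, 1.4087, 2.2983, 4.0184, 3.6028]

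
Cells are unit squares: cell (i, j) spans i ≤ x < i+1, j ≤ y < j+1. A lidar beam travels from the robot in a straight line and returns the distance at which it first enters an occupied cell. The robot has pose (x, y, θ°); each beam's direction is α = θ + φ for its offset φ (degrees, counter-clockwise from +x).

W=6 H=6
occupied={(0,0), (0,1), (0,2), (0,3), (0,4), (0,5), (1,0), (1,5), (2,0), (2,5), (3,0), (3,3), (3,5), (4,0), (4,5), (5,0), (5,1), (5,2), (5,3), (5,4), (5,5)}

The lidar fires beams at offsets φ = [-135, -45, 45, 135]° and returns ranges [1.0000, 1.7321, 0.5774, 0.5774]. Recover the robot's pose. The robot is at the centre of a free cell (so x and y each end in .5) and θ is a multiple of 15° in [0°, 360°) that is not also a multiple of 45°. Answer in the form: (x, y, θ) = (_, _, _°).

Candidates: 15 free-cell centres × 16 headings = 240 poses. Raycast each; keep the one whose scan matches to 4 dp.
  (2.5, 2.5, 165°): beam 2 = 2.8868 ≠ 1.7321 ✗
  (3.5, 4.5, 240°): beam 1 = 0.5176 ≠ 1.0000 ✗
  (2.5, 3.5, 165°): beam 1 = 0.5774 ≠ 1.0000 ✗
  (4.5, 3.5, 255°): beam 1 = 1.7321 ≠ 1.0000 ✗
  …
  (1.5, 4.5, 15°): r_1=1.0000, r_2=1.7321, r_3=0.5774, r_4=0.5774 — all match ✓
Unique over the lattice → pose = (1.5, 4.5, 15°).

(x, y, θ) = (1.5, 4.5, 15°)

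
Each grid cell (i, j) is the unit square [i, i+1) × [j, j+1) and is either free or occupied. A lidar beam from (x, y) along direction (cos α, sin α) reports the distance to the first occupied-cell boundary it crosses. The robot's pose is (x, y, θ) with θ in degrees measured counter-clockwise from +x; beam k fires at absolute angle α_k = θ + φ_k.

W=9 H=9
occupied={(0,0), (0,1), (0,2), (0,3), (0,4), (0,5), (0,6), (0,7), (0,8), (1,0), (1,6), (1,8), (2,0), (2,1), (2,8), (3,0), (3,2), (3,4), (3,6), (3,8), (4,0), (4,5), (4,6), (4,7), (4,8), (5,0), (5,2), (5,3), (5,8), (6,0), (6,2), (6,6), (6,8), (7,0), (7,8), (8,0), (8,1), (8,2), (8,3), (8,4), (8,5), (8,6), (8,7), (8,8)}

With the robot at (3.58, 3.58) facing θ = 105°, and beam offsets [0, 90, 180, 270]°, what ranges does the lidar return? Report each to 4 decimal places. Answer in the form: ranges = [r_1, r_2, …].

ranges = [0.4348, 2.6710, 0.6005, 1.4701]

beam 1: φ=0°, α=105°
  cosα=-0.2588 sinα=0.9659 | (3,3) | tMaxX 2.2409 tMaxY 0.4348 | tΔX 3.8637 tΔY 1.0353
    t=0.4348 [y] (3,4) — stop
  → r_1 = 0.4348
beam 2: φ=90°, α=195°
  cosα=-0.9659 sinα=-0.2588 | (3,3) | tMaxX 0.6005 tMaxY 2.2409 | tΔX 1.0353 tΔY 3.8637
    t=0.6005 [x] (2,3)
    t=1.6357 [x] (1,3)
    t=2.2409 [y] (1,2)
    t=2.6710 [x] (0,2) — stop
  → r_2 = 2.6710
beam 3: φ=180°, α=285°
  cosα=0.2588 sinα=-0.9659 | (3,3) | tMaxX 1.6228 tMaxY 0.6005 | tΔX 3.8637 tΔY 1.0353
    t=0.6005 [y] (3,2) — stop
  → r_3 = 0.6005
beam 4: φ=270°, α=15°
  cosα=0.9659 sinα=0.2588 | (3,3) | tMaxX 0.4348 tMaxY 1.6228 | tΔX 1.0353 tΔY 3.8637
    t=0.4348 [x] (4,3)
    t=1.4701 [x] (5,3) — stop
  → r_4 = 1.4701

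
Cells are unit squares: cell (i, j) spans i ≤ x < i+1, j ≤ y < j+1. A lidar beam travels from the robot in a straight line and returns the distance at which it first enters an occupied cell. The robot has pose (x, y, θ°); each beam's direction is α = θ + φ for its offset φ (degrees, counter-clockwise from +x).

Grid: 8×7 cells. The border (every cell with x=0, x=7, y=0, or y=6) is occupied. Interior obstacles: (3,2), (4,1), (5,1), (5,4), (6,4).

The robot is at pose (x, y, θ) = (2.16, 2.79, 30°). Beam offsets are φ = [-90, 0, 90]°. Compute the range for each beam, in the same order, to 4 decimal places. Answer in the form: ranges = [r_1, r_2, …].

beam 1: φ=-90°, α=300°
  d=(0.5000,-0.8660)  start (2,2)  tX=1.6800 tY=0.9122  stride 1/|dx|=2.0000 1/|dy|=1.1547
    cross y-line → (2,1), t=0.9122
    cross x-line → (3,1), t=1.6800
    cross y-line → (3,0), t=2.0669 (wall)
  → r_1 = 2.0669
beam 2: φ=0°, α=30°
  d=(0.8660,0.5000)  start (2,2)  tX=0.9699 tY=0.4200  stride 1/|dx|=1.1547 1/|dy|=2.0000
    cross y-line → (2,3), t=0.4200
    cross x-line → (3,3), t=0.9699
    cross x-line → (4,3), t=2.1246
    cross y-line → (4,4), t=2.4200
    cross x-line → (5,4), t=3.2793 (wall)
  → r_2 = 3.2793
beam 3: φ=90°, α=120°
  d=(-0.5000,0.8660)  start (2,2)  tX=0.3200 tY=0.2425  stride 1/|dx|=2.0000 1/|dy|=1.1547
    cross y-line → (2,3), t=0.2425
    cross x-line → (1,3), t=0.3200
    cross y-line → (1,4), t=1.3972
    cross x-line → (0,4), t=2.3200 (wall)
  → r_3 = 2.3200

ranges = [2.0669, 3.2793, 2.3200]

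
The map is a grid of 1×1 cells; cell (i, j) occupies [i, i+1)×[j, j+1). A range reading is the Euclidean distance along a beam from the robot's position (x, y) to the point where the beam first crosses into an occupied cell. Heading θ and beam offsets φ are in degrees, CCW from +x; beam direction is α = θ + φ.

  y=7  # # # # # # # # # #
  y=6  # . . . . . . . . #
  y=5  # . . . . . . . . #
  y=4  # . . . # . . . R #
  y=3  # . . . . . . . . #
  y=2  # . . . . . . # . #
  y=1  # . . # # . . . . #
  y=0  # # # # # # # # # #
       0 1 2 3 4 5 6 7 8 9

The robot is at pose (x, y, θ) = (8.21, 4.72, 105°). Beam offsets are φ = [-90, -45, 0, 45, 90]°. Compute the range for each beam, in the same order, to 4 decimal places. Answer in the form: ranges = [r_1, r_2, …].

beam 1: φ=-90°, α=15°
  direction (0.9659, 0.2588); cell (8,4); t to first gridline: x 0.8179, y 1.0818 (then +1.0353 / +3.8637)
    (9,4) via x @ 0.8179  # hit
  → r_1 = 0.8179
beam 2: φ=-45°, α=60°
  direction (0.5000, 0.8660); cell (8,4); t to first gridline: x 1.5800, y 0.3233 (then +2.0000 / +1.1547)
    (8,5) via y @ 0.3233
    (8,6) via y @ 1.4780
    (9,6) via x @ 1.5800  # hit
  → r_2 = 1.5800
beam 3: φ=0°, α=105°
  direction (-0.2588, 0.9659); cell (8,4); t to first gridline: x 0.8114, y 0.2899 (then +3.8637 / +1.0353)
    (8,5) via y @ 0.2899
    (7,5) via x @ 0.8114
    (7,6) via y @ 1.3252
    (7,7) via y @ 2.3604  # hit
  → r_3 = 2.3604
beam 4: φ=45°, α=150°
  direction (-0.8660, 0.5000); cell (8,4); t to first gridline: x 0.2425, y 0.5600 (then +1.1547 / +2.0000)
    (7,4) via x @ 0.2425
    (7,5) via y @ 0.5600
    (6,5) via x @ 1.3972
    (5,5) via x @ 2.5519
    (5,6) via y @ 2.5600
    (4,6) via x @ 3.7066
    (4,7) via y @ 4.5600  # hit
  → r_4 = 4.5600
beam 5: φ=90°, α=195°
  direction (-0.9659, -0.2588); cell (8,4); t to first gridline: x 0.2174, y 2.7819 (then +1.0353 / +3.8637)
    (7,4) via x @ 0.2174
    (6,4) via x @ 1.2527
    (5,4) via x @ 2.2880
    (5,3) via y @ 2.7819
    (4,3) via x @ 3.3232
    (3,3) via x @ 4.3585
    (2,3) via x @ 5.3938
    (1,3) via x @ 6.4291
    (1,2) via y @ 6.6456
    (0,2) via x @ 7.4643  # hit
  → r_5 = 7.4643

ranges = [0.8179, 1.5800, 2.3604, 4.5600, 7.4643]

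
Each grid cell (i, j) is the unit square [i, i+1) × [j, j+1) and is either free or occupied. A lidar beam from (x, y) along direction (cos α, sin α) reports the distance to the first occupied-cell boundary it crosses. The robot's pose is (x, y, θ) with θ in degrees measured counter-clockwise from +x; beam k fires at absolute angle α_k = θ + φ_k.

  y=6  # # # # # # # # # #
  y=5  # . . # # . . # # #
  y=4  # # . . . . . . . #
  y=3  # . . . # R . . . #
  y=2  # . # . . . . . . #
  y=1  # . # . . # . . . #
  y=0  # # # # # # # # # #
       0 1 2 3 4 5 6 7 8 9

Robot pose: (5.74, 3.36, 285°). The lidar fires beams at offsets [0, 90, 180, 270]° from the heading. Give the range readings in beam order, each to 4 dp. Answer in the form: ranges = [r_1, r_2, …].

beam 1: φ=0°, α=285°
  dir = (cos 285°, sin 285°) = (0.2588, -0.9659); from cell (5,3)
  next x-line at t=1.0046, next y-line at t=0.3727; Δt_x=3.8637, Δt_y=1.0353
    y: enter (5,2) at t=0.3727
    x: enter (6,2) at t=1.0046
    y: enter (6,1) at t=1.4080
    y: enter (6,0) at t=2.4433 ← occupied
  → r_1 = 2.4433
beam 2: φ=90°, α=15°
  dir = (cos 15°, sin 15°) = (0.9659, 0.2588); from cell (5,3)
  next x-line at t=0.2692, next y-line at t=2.4728; Δt_x=1.0353, Δt_y=3.8637
    x: enter (6,3) at t=0.2692
    x: enter (7,3) at t=1.3044
    x: enter (8,3) at t=2.3397
    y: enter (8,4) at t=2.4728
    x: enter (9,4) at t=3.3750 ← occupied
  → r_2 = 3.3750
beam 3: φ=180°, α=105°
  dir = (cos 105°, sin 105°) = (-0.2588, 0.9659); from cell (5,3)
  next x-line at t=2.8591, next y-line at t=0.6626; Δt_x=3.8637, Δt_y=1.0353
    y: enter (5,4) at t=0.6626
    y: enter (5,5) at t=1.6979
    y: enter (5,6) at t=2.7331 ← occupied
  → r_3 = 2.7331
beam 4: φ=270°, α=195°
  dir = (cos 195°, sin 195°) = (-0.9659, -0.2588); from cell (5,3)
  next x-line at t=0.7661, next y-line at t=1.3909; Δt_x=1.0353, Δt_y=3.8637
    x: enter (4,3) at t=0.7661 ← occupied
  → r_4 = 0.7661

ranges = [2.4433, 3.3750, 2.7331, 0.7661]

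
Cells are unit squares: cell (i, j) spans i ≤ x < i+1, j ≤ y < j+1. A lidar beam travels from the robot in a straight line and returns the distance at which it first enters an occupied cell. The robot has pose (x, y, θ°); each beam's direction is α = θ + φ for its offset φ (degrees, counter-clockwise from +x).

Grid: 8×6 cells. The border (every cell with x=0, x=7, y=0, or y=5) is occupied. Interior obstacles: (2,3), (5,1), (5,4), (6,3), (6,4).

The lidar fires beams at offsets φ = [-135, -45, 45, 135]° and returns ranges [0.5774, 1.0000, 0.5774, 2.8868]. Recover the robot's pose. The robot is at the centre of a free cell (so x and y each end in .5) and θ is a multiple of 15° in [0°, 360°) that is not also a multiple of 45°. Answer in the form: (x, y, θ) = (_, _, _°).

(x, y, θ) = (1.5, 3.5, 165°)

Candidates: 19 free-cell centres × 16 headings = 304 poses. Raycast each; keep the one whose scan matches to 4 dp.
  (5.5, 3.5, 255°): beam 2 = 5.0000 ≠ 1.0000 ✗
  (4.5, 3.5, 105°): beam 1 = 2.8868 ≠ 0.5774 ✗
  (1.5, 1.5, 75°): beam 2 = 5.0000 ≠ 1.0000 ✗
  (4.5, 3.5, 210°): beam 1 = 1.5529 ≠ 0.5774 ✗
  …
  (1.5, 3.5, 165°): r_1=0.5774, r_2=1.0000, r_3=0.5774, r_4=2.8868 — all match ✓
Unique over the lattice → pose = (1.5, 3.5, 165°).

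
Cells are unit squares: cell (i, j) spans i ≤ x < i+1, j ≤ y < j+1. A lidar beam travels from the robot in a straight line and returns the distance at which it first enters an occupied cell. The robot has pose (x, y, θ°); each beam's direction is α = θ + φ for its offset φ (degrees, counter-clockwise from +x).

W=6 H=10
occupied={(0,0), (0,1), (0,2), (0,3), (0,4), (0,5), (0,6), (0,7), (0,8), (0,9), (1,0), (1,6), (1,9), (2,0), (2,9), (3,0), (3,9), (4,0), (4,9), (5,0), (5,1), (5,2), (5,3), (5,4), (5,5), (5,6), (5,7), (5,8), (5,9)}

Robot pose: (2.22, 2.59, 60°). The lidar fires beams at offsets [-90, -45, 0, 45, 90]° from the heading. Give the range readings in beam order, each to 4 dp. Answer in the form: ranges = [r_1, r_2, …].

ranges = [3.1800, 2.8781, 5.5600, 3.5303, 1.4087]

beam 1: φ=-90°, α=330°
  d=(0.8660,-0.5000)  start (2,2)  tX=0.9007 tY=1.1800  stride 1/|dx|=1.1547 1/|dy|=2.0000
    cross x-line → (3,2), t=0.9007
    cross y-line → (3,1), t=1.1800
    cross x-line → (4,1), t=2.0554
    cross y-line → (4,0), t=3.1800 (wall)
  → r_1 = 3.1800
beam 2: φ=-45°, α=15°
  d=(0.9659,0.2588)  start (2,2)  tX=0.8075 tY=1.5841  stride 1/|dx|=1.0353 1/|dy|=3.8637
    cross x-line → (3,2), t=0.8075
    cross y-line → (3,3), t=1.5841
    cross x-line → (4,3), t=1.8428
    cross x-line → (5,3), t=2.8781 (wall)
  → r_2 = 2.8781
beam 3: φ=0°, α=60°
  d=(0.5000,0.8660)  start (2,2)  tX=1.5600 tY=0.4734  stride 1/|dx|=2.0000 1/|dy|=1.1547
    cross y-line → (2,3), t=0.4734
    cross x-line → (3,3), t=1.5600
    cross y-line → (3,4), t=1.6281
    cross y-line → (3,5), t=2.7828
    cross x-line → (4,5), t=3.5600
    cross y-line → (4,6), t=3.9375
    cross y-line → (4,7), t=5.0922
    cross x-line → (5,7), t=5.5600 (wall)
  → r_3 = 5.5600
beam 4: φ=45°, α=105°
  d=(-0.2588,0.9659)  start (2,2)  tX=0.8500 tY=0.4245  stride 1/|dx|=3.8637 1/|dy|=1.0353
    cross y-line → (2,3), t=0.4245
    cross x-line → (1,3), t=0.8500
    cross y-line → (1,4), t=1.4597
    cross y-line → (1,5), t=2.4950
    cross y-line → (1,6), t=3.5303 (wall)
  → r_4 = 3.5303
beam 5: φ=90°, α=150°
  d=(-0.8660,0.5000)  start (2,2)  tX=0.2540 tY=0.8200  stride 1/|dx|=1.1547 1/|dy|=2.0000
    cross x-line → (1,2), t=0.2540
    cross y-line → (1,3), t=0.8200
    cross x-line → (0,3), t=1.4087 (wall)
  → r_5 = 1.4087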